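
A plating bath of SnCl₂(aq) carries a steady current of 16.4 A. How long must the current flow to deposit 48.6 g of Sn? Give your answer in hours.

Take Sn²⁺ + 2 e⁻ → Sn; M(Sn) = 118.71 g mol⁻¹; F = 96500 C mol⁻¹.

1.34 h

n(Sn) = m/M = 48.6 / 118.71 = 0.4094 mol.
Each Sn atom requires 2 electrons, so n(e⁻) = 2 × 0.4094 = 0.8188 mol.
Q = n(e⁻)·F = 0.8188 × 96500 = 79010 C.
t = Q/I = 79010 / 16.40 A = 4818 s = 1.34 h.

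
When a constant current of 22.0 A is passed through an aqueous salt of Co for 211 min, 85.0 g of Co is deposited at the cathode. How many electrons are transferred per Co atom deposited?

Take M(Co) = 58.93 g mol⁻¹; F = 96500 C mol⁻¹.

2

Q = I·t = 22.00 A × 12660 s = 278500 C, so n(e⁻) = 278500/96500 = 2.886 mol.
n(Co) deposited = 85.0 / 58.93 = 1.442 mol.
Electrons per atom = n(e⁻)/n(Co) = 2.886 / 1.442 = 2.00 ≈ 2, so the ion is Co²⁺.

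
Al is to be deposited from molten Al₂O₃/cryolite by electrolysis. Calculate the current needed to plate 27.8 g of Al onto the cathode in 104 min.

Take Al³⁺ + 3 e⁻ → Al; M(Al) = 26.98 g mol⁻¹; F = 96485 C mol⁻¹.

47.8 A

n(Al) = 27.8 / 26.98 = 1.030 mol.
n(e⁻) = 3 × 1.030 = 3.091 mol.
Q = n(e⁻)·F = 3.091 × 96485 = 298300 C.
I = Q/t = 298300 / 6240.0 s = 47.8 A.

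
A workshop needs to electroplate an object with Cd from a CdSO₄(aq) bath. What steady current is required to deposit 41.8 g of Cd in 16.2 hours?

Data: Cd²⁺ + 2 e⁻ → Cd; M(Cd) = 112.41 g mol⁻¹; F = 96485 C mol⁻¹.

n(Cd) = 41.8 / 112.41 = 0.3719 mol.
n(e⁻) = 2 × 0.3719 = 0.7437 mol.
Q = n(e⁻)·F = 0.7437 × 96485 = 71760 C.
I = Q/t = 71760 / 58320 s = 1.23 A.

1.23 A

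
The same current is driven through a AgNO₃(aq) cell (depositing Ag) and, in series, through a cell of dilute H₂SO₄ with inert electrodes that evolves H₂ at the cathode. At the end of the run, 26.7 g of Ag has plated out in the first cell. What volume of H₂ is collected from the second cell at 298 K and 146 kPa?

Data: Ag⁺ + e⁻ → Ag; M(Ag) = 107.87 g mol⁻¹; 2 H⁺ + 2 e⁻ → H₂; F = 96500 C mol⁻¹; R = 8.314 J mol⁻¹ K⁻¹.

n(Ag) = 26.7 / 107.87 = 0.2475 mol, so n(e⁻) = 1 × 0.2475 = 0.2475 mol.
The cells are in series, so the same 0.2475 mol of electrons passes through the second cell.
2 H⁺ + 2 e⁻ → H₂ — 2 mol e⁻ per mol H₂, so n(H₂) = 0.2475/2 = 0.1238 mol.
V = nRT/P = (0.1238 × 8.314 × 298) / (146 × 10³) = 0.00210 m³ = 2.10 L.

2.10 L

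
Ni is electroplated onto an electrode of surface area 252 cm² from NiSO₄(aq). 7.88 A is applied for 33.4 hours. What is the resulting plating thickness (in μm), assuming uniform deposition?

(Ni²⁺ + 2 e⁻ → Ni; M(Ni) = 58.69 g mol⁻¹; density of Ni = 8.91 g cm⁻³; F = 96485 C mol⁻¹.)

Q = I·t = 7.880 × 120240 = 947500 C; n(e⁻) = 9.820 mol.
n(Ni) = n(e⁻)/2 = 4.910 mol, so m = 4.910 × 58.69 = 288.2 g.
Volume = m/ρ = 288.2 / 8.91 = 32.34 cm³.
Thickness = V/A = 32.34 / 252 = 0.128 cm = 1280 μm.

1280 μm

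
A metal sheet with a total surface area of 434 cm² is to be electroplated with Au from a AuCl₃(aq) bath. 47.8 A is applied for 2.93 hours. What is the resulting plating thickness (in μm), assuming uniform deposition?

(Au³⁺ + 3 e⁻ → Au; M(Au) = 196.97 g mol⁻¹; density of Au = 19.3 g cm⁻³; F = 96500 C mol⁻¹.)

Q = I·t = 47.80 × 10548 = 504200 C; n(e⁻) = 5.225 mol.
n(Au) = n(e⁻)/3 = 1.742 mol, so m = 1.742 × 196.97 = 343.0 g.
Volume = m/ρ = 343.0 / 19.3 = 17.77 cm³.
Thickness = V/A = 17.77 / 434 = 0.0410 cm = 410 μm.

410 μm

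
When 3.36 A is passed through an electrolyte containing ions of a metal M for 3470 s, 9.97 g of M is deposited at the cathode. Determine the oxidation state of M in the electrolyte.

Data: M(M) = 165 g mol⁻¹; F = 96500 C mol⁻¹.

Q = I·t = 3.360 A × 3470.0 s = 11660 C, so n(e⁻) = 11660/96500 = 0.1208 mol.
n(M) deposited = 9.97 / 165 = 0.06042 mol.
Electrons per atom = n(e⁻)/n(M) = 0.1208 / 0.06042 = 2.00 ≈ 2, so the ion is M²⁺.

+2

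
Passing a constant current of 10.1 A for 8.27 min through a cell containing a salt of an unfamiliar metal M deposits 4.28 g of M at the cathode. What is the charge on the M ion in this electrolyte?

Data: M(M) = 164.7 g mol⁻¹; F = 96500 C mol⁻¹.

+2

Q = I·t = 10.10 A × 496.20 s = 5012 C, so n(e⁻) = 5012/96500 = 0.05193 mol.
n(M) deposited = 4.28 / 164.7 = 0.02599 mol.
Electrons per atom = n(e⁻)/n(M) = 0.05193 / 0.02599 = 2.00 ≈ 2, so the ion is M²⁺.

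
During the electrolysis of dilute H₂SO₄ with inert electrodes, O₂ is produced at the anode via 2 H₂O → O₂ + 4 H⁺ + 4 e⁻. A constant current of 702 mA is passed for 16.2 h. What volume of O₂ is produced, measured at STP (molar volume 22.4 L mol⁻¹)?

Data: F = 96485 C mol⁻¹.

Q = I·t = 0.7020 A × 58320 s = 40940 C.
n(e⁻) = Q/F = 40940 / 96485 = 0.4243 mol.
4 electrons are transferred per O₂ molecule, so n(O₂) = 0.4243 / 4 = 0.1061 mol.
V = n × V_m = 0.1061 × 22.4 = 2.38 L.

2.38 L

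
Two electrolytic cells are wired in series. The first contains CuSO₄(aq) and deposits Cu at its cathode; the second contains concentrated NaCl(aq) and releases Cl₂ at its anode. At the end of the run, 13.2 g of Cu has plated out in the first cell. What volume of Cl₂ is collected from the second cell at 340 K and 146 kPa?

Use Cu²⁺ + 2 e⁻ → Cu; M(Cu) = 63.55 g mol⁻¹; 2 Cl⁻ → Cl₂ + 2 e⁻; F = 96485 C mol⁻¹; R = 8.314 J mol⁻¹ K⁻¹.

n(Cu) = 13.2 / 63.55 = 0.2077 mol, so n(e⁻) = 2 × 0.2077 = 0.4154 mol.
The cells are in series, so the same 0.4154 mol of electrons passes through the second cell.
2 Cl⁻ → Cl₂ + 2 e⁻ — 2 mol e⁻ per mol Cl₂, so n(Cl₂) = 0.4154/2 = 0.2077 mol.
V = nRT/P = (0.2077 × 8.314 × 340) / (146 × 10³) = 0.00402 m³ = 4.02 L.

4.02 L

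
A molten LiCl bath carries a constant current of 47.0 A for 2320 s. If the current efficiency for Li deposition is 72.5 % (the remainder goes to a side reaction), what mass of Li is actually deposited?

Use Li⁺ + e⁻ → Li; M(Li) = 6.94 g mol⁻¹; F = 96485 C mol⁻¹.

Q = I·t = 47.00 × 2320.0 = 109000 C.
n(e⁻) = 109000/96485 = 1.130 mol; theoretically n(Li) = 1.130/1 = 1.130 mol, m_theo = 7.843 g.
At 72.5 % efficiency, m_actual = 0.725 × 7.843 = 5.69 g.

5.69 g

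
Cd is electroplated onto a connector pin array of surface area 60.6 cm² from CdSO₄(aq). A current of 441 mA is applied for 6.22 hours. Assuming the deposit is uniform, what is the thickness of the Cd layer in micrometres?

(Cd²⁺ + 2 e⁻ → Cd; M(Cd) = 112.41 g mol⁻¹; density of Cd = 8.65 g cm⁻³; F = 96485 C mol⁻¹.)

110 μm

Q = I·t = 0.4410 × 22392 = 9875 C; n(e⁻) = 0.1023 mol.
n(Cd) = n(e⁻)/2 = 0.05117 mol, so m = 0.05117 × 112.41 = 5.752 g.
Volume = m/ρ = 5.752 / 8.65 = 0.6650 cm³.
Thickness = V/A = 0.6650 / 60.6 = 0.0110 cm = 110 μm.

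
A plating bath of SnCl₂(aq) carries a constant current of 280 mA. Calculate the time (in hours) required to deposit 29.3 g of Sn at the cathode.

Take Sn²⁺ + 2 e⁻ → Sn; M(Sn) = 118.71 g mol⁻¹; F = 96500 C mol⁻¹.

n(Sn) = m/M = 29.3 / 118.71 = 0.2468 mol.
Each Sn atom requires 2 electrons, so n(e⁻) = 2 × 0.2468 = 0.4936 mol.
Q = n(e⁻)·F = 0.4936 × 96500 = 47640 C.
t = Q/I = 47640 / 0.2800 A = 170100 s = 47.3 h.

47.3 h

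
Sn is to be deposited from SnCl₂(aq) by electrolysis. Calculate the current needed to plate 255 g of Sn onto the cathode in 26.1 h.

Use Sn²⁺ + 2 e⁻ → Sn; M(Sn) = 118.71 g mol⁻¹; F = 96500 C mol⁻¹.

4.41 A

n(Sn) = 255 / 118.71 = 2.148 mol.
n(e⁻) = 2 × 2.148 = 4.296 mol.
Q = n(e⁻)·F = 4.296 × 96500 = 414600 C.
I = Q/t = 414600 / 93960 s = 4.41 A.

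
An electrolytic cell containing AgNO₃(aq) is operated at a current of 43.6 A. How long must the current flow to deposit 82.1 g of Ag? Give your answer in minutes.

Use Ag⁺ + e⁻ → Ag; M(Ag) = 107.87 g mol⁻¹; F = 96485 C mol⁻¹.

28.1 min

n(Ag) = m/M = 82.1 / 107.87 = 0.7611 mol.
Each Ag atom requires 1 electron, so n(e⁻) = 1 × 0.7611 = 0.7611 mol.
Q = n(e⁻)·F = 0.7611 × 96485 = 73430 C.
t = Q/I = 73430 / 43.60 A = 1684 s = 28.1 min.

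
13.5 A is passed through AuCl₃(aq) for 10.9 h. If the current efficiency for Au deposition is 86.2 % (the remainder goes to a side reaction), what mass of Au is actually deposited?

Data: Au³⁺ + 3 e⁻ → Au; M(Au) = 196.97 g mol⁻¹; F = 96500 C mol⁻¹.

Q = I·t = 13.50 × 39240 = 529700 C.
n(e⁻) = 529700/96500 = 5.490 mol; theoretically n(Au) = 5.490/3 = 1.830 mol, m_theo = 360.4 g.
At 86.2 % efficiency, m_actual = 0.862 × 360.4 = 311 g.

311 g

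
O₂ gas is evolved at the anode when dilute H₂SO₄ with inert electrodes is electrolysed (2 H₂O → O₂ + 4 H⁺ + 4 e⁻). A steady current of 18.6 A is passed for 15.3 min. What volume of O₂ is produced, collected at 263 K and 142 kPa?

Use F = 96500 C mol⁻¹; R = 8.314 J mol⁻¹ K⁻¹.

0.681 L

Q = I·t = 18.60 A × 918.00 s = 17070 C.
n(e⁻) = Q/F = 17070 / 96500 = 0.1769 mol.
4 electrons are transferred per O₂ molecule, so n(O₂) = 0.1769 / 4 = 0.04424 mol.
V = nRT/P = (0.04424 × 8.314 × 263) / (142 × 10³ Pa) = 6.81 × 10⁻⁴ m³ = 0.681 L.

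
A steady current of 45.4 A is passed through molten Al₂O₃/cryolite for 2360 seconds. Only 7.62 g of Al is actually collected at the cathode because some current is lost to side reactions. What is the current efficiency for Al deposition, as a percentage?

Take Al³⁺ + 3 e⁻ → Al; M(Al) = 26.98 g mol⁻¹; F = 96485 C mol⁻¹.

Q = I·t = 45.40 × 2360.0 = 107100 C; n(e⁻) = 107100/96485 = 1.110 mol.
Theoretical n(Al) = n(e⁻)/3 = 0.3702 mol, i.e. m_theo = 0.3702 × 26.98 = 9.987 g.
Efficiency = m_actual / m_theo = 7.62 / 9.987 = 76.3 %.

76.3 %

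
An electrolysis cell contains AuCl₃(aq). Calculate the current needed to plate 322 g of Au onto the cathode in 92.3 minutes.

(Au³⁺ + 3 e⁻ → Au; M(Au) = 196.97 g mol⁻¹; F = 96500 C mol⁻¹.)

85.5 A

n(Au) = 322 / 196.97 = 1.635 mol.
n(e⁻) = 3 × 1.635 = 4.904 mol.
Q = n(e⁻)·F = 4.904 × 96500 = 473300 C.
I = Q/t = 473300 / 5538.0 s = 85.5 A.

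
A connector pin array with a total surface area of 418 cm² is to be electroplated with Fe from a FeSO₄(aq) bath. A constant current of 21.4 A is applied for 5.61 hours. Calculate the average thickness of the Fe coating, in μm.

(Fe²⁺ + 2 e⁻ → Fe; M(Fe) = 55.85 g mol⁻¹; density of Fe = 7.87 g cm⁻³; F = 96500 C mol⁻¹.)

380 μm

Q = I·t = 21.40 × 20196 = 432200 C; n(e⁻) = 4.479 mol.
n(Fe) = n(e⁻)/2 = 2.239 mol, so m = 2.239 × 55.85 = 125.1 g.
Volume = m/ρ = 125.1 / 7.87 = 15.89 cm³.
Thickness = V/A = 15.89 / 418 = 0.0380 cm = 380 μm.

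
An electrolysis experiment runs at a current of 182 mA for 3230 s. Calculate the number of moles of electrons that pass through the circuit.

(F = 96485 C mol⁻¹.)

Q = I·t = 0.1820 A × 3230.0 s = 587.9 C.
n(e⁻) = Q/F = 587.9 / 96485 = 0.00609 mol.

0.00609 mol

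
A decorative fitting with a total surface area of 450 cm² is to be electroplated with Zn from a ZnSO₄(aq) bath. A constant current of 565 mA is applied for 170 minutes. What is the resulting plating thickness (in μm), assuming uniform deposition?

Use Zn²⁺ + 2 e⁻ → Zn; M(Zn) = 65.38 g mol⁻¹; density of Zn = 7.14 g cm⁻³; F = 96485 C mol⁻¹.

Q = I·t = 0.5650 × 10200 = 5763 C; n(e⁻) = 0.05973 mol.
n(Zn) = n(e⁻)/2 = 0.02986 mol, so m = 0.02986 × 65.38 = 1.953 g.
Volume = m/ρ = 1.953 / 7.14 = 0.2735 cm³.
Thickness = V/A = 0.2735 / 450 = 6.08 × 10⁻⁴ cm = 6.08 μm.

6.08 μm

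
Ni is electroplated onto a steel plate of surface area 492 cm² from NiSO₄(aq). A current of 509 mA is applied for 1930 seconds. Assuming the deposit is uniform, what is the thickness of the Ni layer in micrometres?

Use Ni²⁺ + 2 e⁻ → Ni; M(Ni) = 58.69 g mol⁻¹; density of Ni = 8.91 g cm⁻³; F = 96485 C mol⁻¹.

0.682 μm

Q = I·t = 0.5090 × 1930.0 = 982.4 C; n(e⁻) = 0.01018 mol.
n(Ni) = n(e⁻)/2 = 0.005091 mol, so m = 0.005091 × 58.69 = 0.2988 g.
Volume = m/ρ = 0.2988 / 8.91 = 0.03353 cm³.
Thickness = V/A = 0.03353 / 492 = 6.82 × 10⁻⁵ cm = 0.682 μm.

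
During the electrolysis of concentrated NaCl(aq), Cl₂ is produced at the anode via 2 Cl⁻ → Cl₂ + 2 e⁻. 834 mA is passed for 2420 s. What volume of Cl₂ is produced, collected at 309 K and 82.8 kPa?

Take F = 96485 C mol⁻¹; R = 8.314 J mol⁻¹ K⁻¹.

0.325 L

Q = I·t = 0.8340 A × 2420.0 s = 2018 C.
n(e⁻) = Q/F = 2018 / 96485 = 0.02092 mol.
2 electrons are transferred per Cl₂ molecule, so n(Cl₂) = 0.02092 / 2 = 0.01046 mol.
V = nRT/P = (0.01046 × 8.314 × 309) / (82.8 × 10³ Pa) = 3.25 × 10⁻⁴ m³ = 0.325 L.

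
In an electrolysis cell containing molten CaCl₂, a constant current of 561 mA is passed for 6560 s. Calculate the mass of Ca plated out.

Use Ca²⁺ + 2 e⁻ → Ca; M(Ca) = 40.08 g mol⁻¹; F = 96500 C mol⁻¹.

Q = I·t = 0.5610 A × 6560.0 s = 3680 C.
n(e⁻) = Q/F = 3680 / 96500 = 0.03814 mol.
Ca²⁺ + 2 e⁻ → Ca, so n(Ca) = n(e⁻)/2 = 0.01907 mol.
m = n·M = 0.01907 × 40.08 = 0.764 g.

0.764 g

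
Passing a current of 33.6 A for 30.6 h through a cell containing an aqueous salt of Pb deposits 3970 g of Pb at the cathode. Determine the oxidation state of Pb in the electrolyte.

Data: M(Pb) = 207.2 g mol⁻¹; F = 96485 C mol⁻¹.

+2

Q = I·t = 33.60 A × 110160 s = 3701000 C, so n(e⁻) = 3701000/96485 = 38.36 mol.
n(Pb) deposited = 3970 / 207.2 = 19.16 mol.
Electrons per atom = n(e⁻)/n(Pb) = 38.36 / 19.16 = 2.00 ≈ 2, so the ion is Pb²⁺.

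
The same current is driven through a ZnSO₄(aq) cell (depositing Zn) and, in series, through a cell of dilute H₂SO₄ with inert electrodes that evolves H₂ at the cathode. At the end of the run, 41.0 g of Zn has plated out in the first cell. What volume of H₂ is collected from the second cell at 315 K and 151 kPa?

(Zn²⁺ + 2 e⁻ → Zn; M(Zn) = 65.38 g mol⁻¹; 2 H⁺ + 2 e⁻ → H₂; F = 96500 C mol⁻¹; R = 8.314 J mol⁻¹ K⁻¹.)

n(Zn) = 41.0 / 65.38 = 0.6271 mol, so n(e⁻) = 2 × 0.6271 = 1.254 mol.
The cells are in series, so the same 1.254 mol of electrons passes through the second cell.
2 H⁺ + 2 e⁻ → H₂ — 2 mol e⁻ per mol H₂, so n(H₂) = 1.254/2 = 0.6271 mol.
V = nRT/P = (0.6271 × 8.314 × 315) / (151 × 10³) = 0.0109 m³ = 10.9 L.

10.9 L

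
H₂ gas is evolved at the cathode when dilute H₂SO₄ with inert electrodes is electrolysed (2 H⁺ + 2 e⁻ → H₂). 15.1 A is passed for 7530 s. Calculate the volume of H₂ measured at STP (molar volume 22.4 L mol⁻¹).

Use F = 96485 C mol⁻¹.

13.2 L

Q = I·t = 15.10 A × 7530.0 s = 113700 C.
n(e⁻) = Q/F = 113700 / 96485 = 1.178 mol.
2 electrons are transferred per H₂ molecule, so n(H₂) = 1.178 / 2 = 0.5892 mol.
V = n × V_m = 0.5892 × 22.4 = 13.2 L.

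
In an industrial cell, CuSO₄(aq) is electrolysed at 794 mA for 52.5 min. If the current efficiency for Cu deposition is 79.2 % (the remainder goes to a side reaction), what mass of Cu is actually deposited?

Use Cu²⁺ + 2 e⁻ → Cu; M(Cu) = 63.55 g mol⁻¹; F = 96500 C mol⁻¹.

Q = I·t = 0.7940 × 3150.0 = 2501 C.
n(e⁻) = 2501/96500 = 0.02592 mol; theoretically n(Cu) = 0.02592/2 = 0.01296 mol, m_theo = 0.8235 g.
At 79.2 % efficiency, m_actual = 0.792 × 0.8235 = 0.652 g.

0.652 g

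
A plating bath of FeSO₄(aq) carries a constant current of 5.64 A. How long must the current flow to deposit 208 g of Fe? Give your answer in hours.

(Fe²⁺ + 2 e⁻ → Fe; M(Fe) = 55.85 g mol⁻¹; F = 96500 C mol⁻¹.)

35.4 h

n(Fe) = m/M = 208 / 55.85 = 3.724 mol.
Each Fe atom requires 2 electrons, so n(e⁻) = 2 × 3.724 = 7.449 mol.
Q = n(e⁻)·F = 7.449 × 96500 = 718800 C.
t = Q/I = 718800 / 5.640 A = 127400 s = 35.4 h.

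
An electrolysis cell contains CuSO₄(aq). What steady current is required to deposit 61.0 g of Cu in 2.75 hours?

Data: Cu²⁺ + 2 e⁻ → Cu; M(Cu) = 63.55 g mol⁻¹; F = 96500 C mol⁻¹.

18.7 A

n(Cu) = 61.0 / 63.55 = 0.9599 mol.
n(e⁻) = 2 × 0.9599 = 1.920 mol.
Q = n(e⁻)·F = 1.920 × 96500 = 185300 C.
I = Q/t = 185300 / 9900.0 s = 18.7 A.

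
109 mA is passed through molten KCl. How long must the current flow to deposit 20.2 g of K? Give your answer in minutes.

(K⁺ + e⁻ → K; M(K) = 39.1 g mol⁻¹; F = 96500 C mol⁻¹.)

7620 min

n(K) = m/M = 20.2 / 39.1 = 0.5166 mol.
Each K atom requires 1 electron, so n(e⁻) = 1 × 0.5166 = 0.5166 mol.
Q = n(e⁻)·F = 0.5166 × 96500 = 49850 C.
t = Q/I = 49850 / 0.1090 A = 457400 s = 7620 min.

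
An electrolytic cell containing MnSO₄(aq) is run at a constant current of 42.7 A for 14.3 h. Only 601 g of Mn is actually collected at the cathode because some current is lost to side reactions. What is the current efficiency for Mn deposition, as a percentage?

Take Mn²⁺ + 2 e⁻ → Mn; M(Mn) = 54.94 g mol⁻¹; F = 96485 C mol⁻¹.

Q = I·t = 42.70 × 51480 = 2198000 C; n(e⁻) = 2198000/96485 = 22.78 mol.
Theoretical n(Mn) = n(e⁻)/2 = 11.39 mol, i.e. m_theo = 11.39 × 54.94 = 625.8 g.
Efficiency = m_actual / m_theo = 601 / 625.8 = 96.0 %.

96.0 %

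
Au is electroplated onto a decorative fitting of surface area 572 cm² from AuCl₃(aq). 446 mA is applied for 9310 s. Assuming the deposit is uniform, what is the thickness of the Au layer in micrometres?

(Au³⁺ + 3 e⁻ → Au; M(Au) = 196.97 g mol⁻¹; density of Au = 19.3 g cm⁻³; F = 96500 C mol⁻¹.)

Q = I·t = 0.4460 × 9310.0 = 4152 C; n(e⁻) = 0.04303 mol.
n(Au) = n(e⁻)/3 = 0.01434 mol, so m = 0.01434 × 196.97 = 2.825 g.
Volume = m/ρ = 2.825 / 19.3 = 0.1464 cm³.
Thickness = V/A = 0.1464 / 572 = 2.56 × 10⁻⁴ cm = 2.56 μm.

2.56 μm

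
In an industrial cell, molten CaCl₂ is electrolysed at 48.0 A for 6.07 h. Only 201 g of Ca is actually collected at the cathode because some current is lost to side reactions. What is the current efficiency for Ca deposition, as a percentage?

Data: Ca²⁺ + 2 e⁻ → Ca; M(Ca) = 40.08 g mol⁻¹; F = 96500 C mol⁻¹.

92.3 %

Q = I·t = 48.00 × 21852 = 1049000 C; n(e⁻) = 1049000/96500 = 10.87 mol.
Theoretical n(Ca) = n(e⁻)/2 = 5.435 mol, i.e. m_theo = 5.435 × 40.08 = 217.8 g.
Efficiency = m_actual / m_theo = 201 / 217.8 = 92.3 %.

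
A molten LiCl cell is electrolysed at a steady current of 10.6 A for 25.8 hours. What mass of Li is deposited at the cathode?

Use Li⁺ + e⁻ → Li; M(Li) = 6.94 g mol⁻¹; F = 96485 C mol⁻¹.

Q = I·t = 10.60 A × 92880 s = 984500 C.
n(e⁻) = Q/F = 984500 / 96485 = 10.20 mol.
Li⁺ + e⁻ → Li, so n(Li) = n(e⁻)/1 = 10.20 mol.
m = n·M = 10.20 × 6.94 = 70.8 g.

70.8 g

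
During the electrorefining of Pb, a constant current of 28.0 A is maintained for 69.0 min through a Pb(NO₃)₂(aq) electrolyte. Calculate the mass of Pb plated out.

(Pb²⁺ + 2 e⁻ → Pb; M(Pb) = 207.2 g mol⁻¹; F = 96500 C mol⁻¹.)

124 g

Q = I·t = 28.00 A × 4140.0 s = 115900 C.
n(e⁻) = Q/F = 115900 / 96500 = 1.201 mol.
Pb²⁺ + 2 e⁻ → Pb, so n(Pb) = n(e⁻)/2 = 0.6006 mol.
m = n·M = 0.6006 × 207.2 = 124 g.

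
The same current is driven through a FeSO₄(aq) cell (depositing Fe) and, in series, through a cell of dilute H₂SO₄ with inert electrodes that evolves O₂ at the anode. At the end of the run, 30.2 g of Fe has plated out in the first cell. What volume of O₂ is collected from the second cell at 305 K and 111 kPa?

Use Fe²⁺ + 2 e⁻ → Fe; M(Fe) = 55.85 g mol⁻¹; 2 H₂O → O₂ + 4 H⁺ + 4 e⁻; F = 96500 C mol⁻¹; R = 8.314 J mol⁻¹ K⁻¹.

n(Fe) = 30.2 / 55.85 = 0.5407 mol, so n(e⁻) = 2 × 0.5407 = 1.081 mol.
The cells are in series, so the same 1.081 mol of electrons passes through the second cell.
2 H₂O → O₂ + 4 H⁺ + 4 e⁻ — 4 mol e⁻ per mol O₂, so n(O₂) = 1.081/4 = 0.2704 mol.
V = nRT/P = (0.2704 × 8.314 × 305) / (111 × 10³) = 0.00618 m³ = 6.18 L.

6.18 L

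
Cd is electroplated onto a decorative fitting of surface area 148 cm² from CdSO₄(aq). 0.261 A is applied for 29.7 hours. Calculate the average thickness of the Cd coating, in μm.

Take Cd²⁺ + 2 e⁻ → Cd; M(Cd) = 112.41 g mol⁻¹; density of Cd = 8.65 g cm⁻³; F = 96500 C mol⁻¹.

Q = I·t = 0.2610 × 106920 = 27910 C; n(e⁻) = 0.2892 mol.
n(Cd) = n(e⁻)/2 = 0.1446 mol, so m = 0.1446 × 112.41 = 16.25 g.
Volume = m/ρ = 16.25 / 8.65 = 1.879 cm³.
Thickness = V/A = 1.879 / 148 = 0.0127 cm = 127 μm.

127 μm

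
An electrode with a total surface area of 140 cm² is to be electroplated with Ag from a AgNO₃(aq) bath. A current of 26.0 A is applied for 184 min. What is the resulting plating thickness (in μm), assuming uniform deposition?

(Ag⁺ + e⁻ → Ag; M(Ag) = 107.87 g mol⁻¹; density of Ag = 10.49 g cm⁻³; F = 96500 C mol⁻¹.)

Q = I·t = 26.00 × 11040 = 287000 C; n(e⁻) = 2.975 mol.
n(Ag) = n(e⁻)/1 = 2.975 mol, so m = 2.975 × 107.87 = 320.9 g.
Volume = m/ρ = 320.9 / 10.49 = 30.59 cm³.
Thickness = V/A = 30.59 / 140 = 0.218 cm = 2180 μm.

2180 μm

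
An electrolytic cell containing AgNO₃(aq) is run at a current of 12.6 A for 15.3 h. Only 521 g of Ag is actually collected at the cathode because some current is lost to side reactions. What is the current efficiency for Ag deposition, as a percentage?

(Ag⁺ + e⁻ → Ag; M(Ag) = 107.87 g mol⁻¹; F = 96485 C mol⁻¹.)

Q = I·t = 12.60 × 55080 = 694000 C; n(e⁻) = 694000/96485 = 7.193 mol.
Theoretical n(Ag) = n(e⁻)/1 = 7.193 mol, i.e. m_theo = 7.193 × 107.87 = 775.9 g.
Efficiency = m_actual / m_theo = 521 / 775.9 = 67.1 %.

67.1 %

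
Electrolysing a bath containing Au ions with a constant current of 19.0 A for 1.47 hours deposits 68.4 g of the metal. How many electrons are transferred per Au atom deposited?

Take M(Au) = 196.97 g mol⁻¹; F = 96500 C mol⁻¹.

3

Q = I·t = 19.00 A × 5292.0 s = 100500 C, so n(e⁻) = 100500/96500 = 1.042 mol.
n(Au) deposited = 68.4 / 196.97 = 0.3473 mol.
Electrons per atom = n(e⁻)/n(Au) = 1.042 / 0.3473 = 3.00 ≈ 3, so the ion is Au³⁺.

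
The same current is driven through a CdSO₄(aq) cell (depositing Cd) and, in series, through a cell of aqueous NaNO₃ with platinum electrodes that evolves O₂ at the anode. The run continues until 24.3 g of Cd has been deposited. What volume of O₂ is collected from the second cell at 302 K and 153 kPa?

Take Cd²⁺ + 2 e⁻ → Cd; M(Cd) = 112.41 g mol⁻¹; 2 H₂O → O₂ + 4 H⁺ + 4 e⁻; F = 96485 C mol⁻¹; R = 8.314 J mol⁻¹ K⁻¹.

1.77 L

n(Cd) = 24.3 / 112.41 = 0.2162 mol, so n(e⁻) = 2 × 0.2162 = 0.4323 mol.
The cells are in series, so the same 0.4323 mol of electrons passes through the second cell.
2 H₂O → O₂ + 4 H⁺ + 4 e⁻ — 4 mol e⁻ per mol O₂, so n(O₂) = 0.4323/4 = 0.1081 mol.
V = nRT/P = (0.1081 × 8.314 × 302) / (153 × 10³) = 0.00177 m³ = 1.77 L.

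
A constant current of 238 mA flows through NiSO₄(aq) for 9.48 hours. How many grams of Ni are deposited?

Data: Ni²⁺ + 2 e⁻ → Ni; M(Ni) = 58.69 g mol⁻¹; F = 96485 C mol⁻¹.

Q = I·t = 0.2380 A × 34128 s = 8122 C.
n(e⁻) = Q/F = 8122 / 96485 = 0.08418 mol.
Ni²⁺ + 2 e⁻ → Ni, so n(Ni) = n(e⁻)/2 = 0.04209 mol.
m = n·M = 0.04209 × 58.69 = 2.47 g.

2.47 g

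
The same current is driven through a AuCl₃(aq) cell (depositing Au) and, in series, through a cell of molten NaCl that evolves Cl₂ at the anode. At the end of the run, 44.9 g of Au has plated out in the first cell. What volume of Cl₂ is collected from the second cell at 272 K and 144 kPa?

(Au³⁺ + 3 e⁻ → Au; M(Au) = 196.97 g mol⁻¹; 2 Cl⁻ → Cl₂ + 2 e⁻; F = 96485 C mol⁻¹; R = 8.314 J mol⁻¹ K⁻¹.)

5.37 L

n(Au) = 44.9 / 196.97 = 0.2280 mol, so n(e⁻) = 3 × 0.2280 = 0.6839 mol.
The cells are in series, so the same 0.6839 mol of electrons passes through the second cell.
2 Cl⁻ → Cl₂ + 2 e⁻ — 2 mol e⁻ per mol Cl₂, so n(Cl₂) = 0.6839/2 = 0.3419 mol.
V = nRT/P = (0.3419 × 8.314 × 272) / (144 × 10³) = 0.00537 m³ = 5.37 L.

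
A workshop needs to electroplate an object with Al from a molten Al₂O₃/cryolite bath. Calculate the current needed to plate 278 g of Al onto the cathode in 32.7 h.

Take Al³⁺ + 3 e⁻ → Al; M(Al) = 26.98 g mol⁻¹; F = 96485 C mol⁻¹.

n(Al) = 278 / 26.98 = 10.30 mol.
n(e⁻) = 3 × 10.30 = 30.91 mol.
Q = n(e⁻)·F = 30.91 × 96485 = 2983000 C.
I = Q/t = 2983000 / 117720 s = 25.3 A.

25.3 A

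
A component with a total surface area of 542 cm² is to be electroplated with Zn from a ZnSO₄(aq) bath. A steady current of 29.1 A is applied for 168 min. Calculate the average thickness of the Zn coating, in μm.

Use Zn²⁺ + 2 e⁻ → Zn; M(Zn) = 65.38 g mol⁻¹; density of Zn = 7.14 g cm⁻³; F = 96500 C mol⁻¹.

257 μm

Q = I·t = 29.10 × 10080 = 293300 C; n(e⁻) = 3.040 mol.
n(Zn) = n(e⁻)/2 = 1.520 mol, so m = 1.520 × 65.38 = 99.37 g.
Volume = m/ρ = 99.37 / 7.14 = 13.92 cm³.
Thickness = V/A = 13.92 / 542 = 0.0257 cm = 257 μm.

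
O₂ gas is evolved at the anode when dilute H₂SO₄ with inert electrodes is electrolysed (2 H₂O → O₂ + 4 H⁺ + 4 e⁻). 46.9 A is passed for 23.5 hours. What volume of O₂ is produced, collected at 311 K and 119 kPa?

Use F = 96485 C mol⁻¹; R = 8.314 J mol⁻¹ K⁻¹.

Q = I·t = 46.90 A × 84600 s = 3968000 C.
n(e⁻) = Q/F = 3968000 / 96485 = 41.12 mol.
4 electrons are transferred per O₂ molecule, so n(O₂) = 41.12 / 4 = 10.28 mol.
V = nRT/P = (10.28 × 8.314 × 311) / (119 × 10³ Pa) = 0.223 m³ = 223 L.

223 L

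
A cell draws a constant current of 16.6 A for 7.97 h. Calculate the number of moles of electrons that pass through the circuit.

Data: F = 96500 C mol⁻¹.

Q = I·t = 16.60 A × 28692 s = 476300 C.
n(e⁻) = Q/F = 476300 / 96500 = 4.94 mol.

4.94 mol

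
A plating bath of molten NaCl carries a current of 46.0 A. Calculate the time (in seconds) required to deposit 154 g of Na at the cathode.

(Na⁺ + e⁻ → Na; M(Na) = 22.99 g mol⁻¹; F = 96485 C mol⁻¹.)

14100 s

n(Na) = m/M = 154 / 22.99 = 6.699 mol.
Each Na atom requires 1 electron, so n(e⁻) = 1 × 6.699 = 6.699 mol.
Q = n(e⁻)·F = 6.699 × 96485 = 646300 C.
t = Q/I = 646300 / 46.00 A = 14050 s.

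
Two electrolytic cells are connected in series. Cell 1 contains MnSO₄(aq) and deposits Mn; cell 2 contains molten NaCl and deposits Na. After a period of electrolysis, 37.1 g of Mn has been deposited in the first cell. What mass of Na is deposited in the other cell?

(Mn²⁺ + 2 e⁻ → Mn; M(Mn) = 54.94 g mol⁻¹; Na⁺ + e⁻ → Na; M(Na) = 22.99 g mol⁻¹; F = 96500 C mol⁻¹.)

31.0 g

n(Mn) = 37.1 / 54.94 = 0.6753 mol.
Since Mn²⁺ + 2 e⁻ → Mn, n(e⁻) passed = 2 × 0.6753 = 1.351 mol.
Cells in series carry the same charge, so the same 1.351 mol of electrons passes through cell 2.
Na⁺ + e⁻ → Na, so n(Na) = 1.351 / 1 = 1.351 mol.
m(Na) = 1.351 × 22.99 = 31.0 g.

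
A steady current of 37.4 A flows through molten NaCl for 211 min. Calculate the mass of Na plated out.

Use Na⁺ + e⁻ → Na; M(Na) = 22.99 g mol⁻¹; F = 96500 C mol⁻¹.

113 g

Q = I·t = 37.40 A × 12660 s = 473500 C.
n(e⁻) = Q/F = 473500 / 96500 = 4.907 mol.
Na⁺ + e⁻ → Na, so n(Na) = n(e⁻)/1 = 4.907 mol.
m = n·M = 4.907 × 22.99 = 113 g.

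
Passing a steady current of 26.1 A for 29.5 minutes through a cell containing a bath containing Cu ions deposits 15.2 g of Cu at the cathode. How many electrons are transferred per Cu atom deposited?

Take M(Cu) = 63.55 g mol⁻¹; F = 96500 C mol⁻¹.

2

Q = I·t = 26.10 A × 1770.0 s = 46200 C, so n(e⁻) = 46200/96500 = 0.4787 mol.
n(Cu) deposited = 15.2 / 63.55 = 0.2392 mol.
Electrons per atom = n(e⁻)/n(Cu) = 0.4787 / 0.2392 = 2.00 ≈ 2, so the ion is Cu²⁺.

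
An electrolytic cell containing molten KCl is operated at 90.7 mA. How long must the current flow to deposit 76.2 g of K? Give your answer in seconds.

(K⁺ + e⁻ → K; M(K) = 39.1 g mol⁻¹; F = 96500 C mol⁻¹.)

2.07 × 10⁶ s

n(K) = m/M = 76.2 / 39.1 = 1.949 mol.
Each K atom requires 1 electron, so n(e⁻) = 1 × 1.949 = 1.949 mol.
Q = n(e⁻)·F = 1.949 × 96500 = 188100 C.
t = Q/I = 188100 / 0.09070 A = 2073000 s.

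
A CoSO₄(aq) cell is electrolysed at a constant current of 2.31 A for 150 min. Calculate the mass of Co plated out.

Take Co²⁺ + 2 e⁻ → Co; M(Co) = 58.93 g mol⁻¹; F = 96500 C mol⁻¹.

6.35 g

Q = I·t = 2.310 A × 9000.0 s = 20790 C.
n(e⁻) = Q/F = 20790 / 96500 = 0.2154 mol.
Co²⁺ + 2 e⁻ → Co, so n(Co) = n(e⁻)/2 = 0.1077 mol.
m = n·M = 0.1077 × 58.93 = 6.35 g.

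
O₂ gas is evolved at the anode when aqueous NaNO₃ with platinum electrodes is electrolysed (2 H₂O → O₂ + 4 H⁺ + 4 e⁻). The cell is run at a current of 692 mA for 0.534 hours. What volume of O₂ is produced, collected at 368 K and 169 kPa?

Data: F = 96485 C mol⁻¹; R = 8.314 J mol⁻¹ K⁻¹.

Q = I·t = 0.6920 A × 1922.4 s = 1330 C.
n(e⁻) = Q/F = 1330 / 96485 = 0.01379 mol.
4 electrons are transferred per O₂ molecule, so n(O₂) = 0.01379 / 4 = 0.003447 mol.
V = nRT/P = (0.003447 × 8.314 × 368) / (169 × 10³ Pa) = 6.24 × 10⁻⁵ m³ = 0.0624 L.

0.0624 L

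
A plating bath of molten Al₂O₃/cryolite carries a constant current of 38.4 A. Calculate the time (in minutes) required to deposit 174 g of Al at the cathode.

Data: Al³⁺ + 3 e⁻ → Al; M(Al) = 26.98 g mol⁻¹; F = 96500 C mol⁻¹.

810 min

n(Al) = m/M = 174 / 26.98 = 6.449 mol.
Each Al atom requires 3 electrons, so n(e⁻) = 3 × 6.449 = 19.35 mol.
Q = n(e⁻)·F = 19.35 × 96500 = 1867000 C.
t = Q/I = 1867000 / 38.40 A = 48620 s = 810 min.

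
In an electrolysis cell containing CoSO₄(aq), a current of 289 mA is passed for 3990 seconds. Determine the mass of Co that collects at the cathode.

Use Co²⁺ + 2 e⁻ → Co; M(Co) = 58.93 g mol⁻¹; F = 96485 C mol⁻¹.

Q = I·t = 0.2890 A × 3990.0 s = 1153 C.
n(e⁻) = Q/F = 1153 / 96485 = 0.01195 mol.
Co²⁺ + 2 e⁻ → Co, so n(Co) = n(e⁻)/2 = 0.005976 mol.
m = n·M = 0.005976 × 58.93 = 0.352 g.

0.352 g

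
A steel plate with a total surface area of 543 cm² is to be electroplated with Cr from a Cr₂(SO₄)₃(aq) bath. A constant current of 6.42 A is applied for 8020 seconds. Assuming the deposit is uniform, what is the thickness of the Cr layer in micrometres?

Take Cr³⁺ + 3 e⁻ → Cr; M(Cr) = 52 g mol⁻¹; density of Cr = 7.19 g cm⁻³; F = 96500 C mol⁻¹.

Q = I·t = 6.420 × 8020.0 = 51490 C; n(e⁻) = 0.5336 mol.
n(Cr) = n(e⁻)/3 = 0.1779 mol, so m = 0.1779 × 52 = 9.248 g.
Volume = m/ρ = 9.248 / 7.19 = 1.286 cm³.
Thickness = V/A = 1.286 / 543 = 0.00237 cm = 23.7 μm.

23.7 μm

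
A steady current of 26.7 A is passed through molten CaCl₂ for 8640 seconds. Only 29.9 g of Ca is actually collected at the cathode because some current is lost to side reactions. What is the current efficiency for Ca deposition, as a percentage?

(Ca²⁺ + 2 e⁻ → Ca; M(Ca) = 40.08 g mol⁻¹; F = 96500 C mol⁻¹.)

62.4 %

Q = I·t = 26.70 × 8640.0 = 230700 C; n(e⁻) = 230700/96500 = 2.391 mol.
Theoretical n(Ca) = n(e⁻)/2 = 1.195 mol, i.e. m_theo = 1.195 × 40.08 = 47.91 g.
Efficiency = m_actual / m_theo = 29.9 / 47.91 = 62.4 %.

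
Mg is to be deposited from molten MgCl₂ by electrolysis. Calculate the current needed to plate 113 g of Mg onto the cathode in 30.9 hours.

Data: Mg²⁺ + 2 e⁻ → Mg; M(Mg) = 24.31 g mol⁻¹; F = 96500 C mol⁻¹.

8.06 A

n(Mg) = 113 / 24.31 = 4.648 mol.
n(e⁻) = 2 × 4.648 = 9.297 mol.
Q = n(e⁻)·F = 9.297 × 96500 = 897100 C.
I = Q/t = 897100 / 111240 s = 8.06 A.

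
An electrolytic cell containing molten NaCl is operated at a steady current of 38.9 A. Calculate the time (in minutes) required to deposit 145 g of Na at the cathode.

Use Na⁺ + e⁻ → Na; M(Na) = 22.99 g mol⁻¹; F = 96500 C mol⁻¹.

n(Na) = m/M = 145 / 22.99 = 6.307 mol.
Each Na atom requires 1 electron, so n(e⁻) = 1 × 6.307 = 6.307 mol.
Q = n(e⁻)·F = 6.307 × 96500 = 608600 C.
t = Q/I = 608600 / 38.90 A = 15650 s = 261 min.

261 min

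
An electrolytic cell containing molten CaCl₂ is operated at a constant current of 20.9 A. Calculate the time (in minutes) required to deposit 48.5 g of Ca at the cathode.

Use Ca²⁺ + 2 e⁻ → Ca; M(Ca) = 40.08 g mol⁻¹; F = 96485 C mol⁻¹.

186 min

n(Ca) = m/M = 48.5 / 40.08 = 1.210 mol.
Each Ca atom requires 2 electrons, so n(e⁻) = 2 × 1.210 = 2.420 mol.
Q = n(e⁻)·F = 2.420 × 96485 = 233500 C.
t = Q/I = 233500 / 20.90 A = 11170 s = 186 min.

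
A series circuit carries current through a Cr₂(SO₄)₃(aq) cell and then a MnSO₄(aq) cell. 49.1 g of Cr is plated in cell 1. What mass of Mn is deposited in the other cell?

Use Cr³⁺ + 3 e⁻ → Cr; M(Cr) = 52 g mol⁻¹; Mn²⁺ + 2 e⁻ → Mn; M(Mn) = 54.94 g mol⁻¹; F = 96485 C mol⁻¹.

77.8 g

n(Cr) = 49.1 / 52 = 0.9442 mol.
Since Cr³⁺ + 3 e⁻ → Cr, n(e⁻) passed = 3 × 0.9442 = 2.833 mol.
Cells in series carry the same charge, so the same 2.833 mol of electrons passes through cell 2.
Mn²⁺ + 2 e⁻ → Mn, so n(Mn) = 2.833 / 2 = 1.416 mol.
m(Mn) = 1.416 × 54.94 = 77.8 g.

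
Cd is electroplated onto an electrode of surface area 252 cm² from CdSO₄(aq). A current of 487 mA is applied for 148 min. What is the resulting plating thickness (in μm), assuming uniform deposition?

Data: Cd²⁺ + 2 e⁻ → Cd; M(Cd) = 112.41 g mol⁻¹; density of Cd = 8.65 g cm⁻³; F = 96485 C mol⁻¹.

Q = I·t = 0.4870 × 8880.0 = 4325 C; n(e⁻) = 0.04482 mol.
n(Cd) = n(e⁻)/2 = 0.02241 mol, so m = 0.02241 × 112.41 = 2.519 g.
Volume = m/ρ = 2.519 / 8.65 = 0.2912 cm³.
Thickness = V/A = 0.2912 / 252 = 0.00116 cm = 11.6 μm.

11.6 μm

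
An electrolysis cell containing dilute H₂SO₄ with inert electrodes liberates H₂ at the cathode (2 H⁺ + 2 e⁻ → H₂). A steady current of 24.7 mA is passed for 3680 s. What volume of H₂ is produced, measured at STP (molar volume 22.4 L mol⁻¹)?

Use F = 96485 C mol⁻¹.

Q = I·t = 0.02470 A × 3680.0 s = 90.90 C.
n(e⁻) = Q/F = 90.90 / 96485 = 0.0009421 mol.
2 electrons are transferred per H₂ molecule, so n(H₂) = 0.0009421 / 2 = 0.0004710 mol.
V = n × V_m = 0.0004710 × 22.4 = 0.0106 L.

0.0106 L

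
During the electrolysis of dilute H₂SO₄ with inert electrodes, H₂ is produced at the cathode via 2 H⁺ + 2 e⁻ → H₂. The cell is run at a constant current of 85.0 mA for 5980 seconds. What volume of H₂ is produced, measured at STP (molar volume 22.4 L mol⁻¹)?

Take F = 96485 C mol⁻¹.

0.0590 L

Q = I·t = 0.08500 A × 5980.0 s = 508.3 C.
n(e⁻) = Q/F = 508.3 / 96485 = 0.005268 mol.
2 electrons are transferred per H₂ molecule, so n(H₂) = 0.005268 / 2 = 0.002634 mol.
V = n × V_m = 0.002634 × 22.4 = 0.0590 L.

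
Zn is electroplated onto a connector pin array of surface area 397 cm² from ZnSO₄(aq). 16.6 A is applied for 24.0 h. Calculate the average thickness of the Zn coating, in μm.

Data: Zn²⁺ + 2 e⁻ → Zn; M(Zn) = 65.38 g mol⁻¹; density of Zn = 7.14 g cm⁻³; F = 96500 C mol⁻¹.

1710 μm

Q = I·t = 16.60 × 86400 = 1434000 C; n(e⁻) = 14.86 mol.
n(Zn) = n(e⁻)/2 = 7.431 mol, so m = 7.431 × 65.38 = 485.9 g.
Volume = m/ρ = 485.9 / 7.14 = 68.05 cm³.
Thickness = V/A = 68.05 / 397 = 0.171 cm = 1710 μm.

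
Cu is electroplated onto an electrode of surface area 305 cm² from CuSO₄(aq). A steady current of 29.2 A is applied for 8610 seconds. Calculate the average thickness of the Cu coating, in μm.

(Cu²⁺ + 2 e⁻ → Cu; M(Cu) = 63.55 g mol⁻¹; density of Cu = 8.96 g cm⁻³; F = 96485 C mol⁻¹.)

Q = I·t = 29.20 × 8610.0 = 251400 C; n(e⁻) = 2.606 mol.
n(Cu) = n(e⁻)/2 = 1.303 mol, so m = 1.303 × 63.55 = 82.80 g.
Volume = m/ρ = 82.80 / 8.96 = 9.241 cm³.
Thickness = V/A = 9.241 / 305 = 0.0303 cm = 303 μm.

303 μm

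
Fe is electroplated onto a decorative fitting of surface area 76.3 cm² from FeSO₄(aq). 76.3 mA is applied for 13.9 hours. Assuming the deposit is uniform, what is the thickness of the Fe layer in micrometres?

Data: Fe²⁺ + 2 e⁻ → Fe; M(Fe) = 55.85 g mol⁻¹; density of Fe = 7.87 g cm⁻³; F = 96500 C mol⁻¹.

Q = I·t = 0.07630 × 50040 = 3818 C; n(e⁻) = 0.03957 mol.
n(Fe) = n(e⁻)/2 = 0.01978 mol, so m = 0.01978 × 55.85 = 1.105 g.
Volume = m/ρ = 1.105 / 7.87 = 0.1404 cm³.
Thickness = V/A = 0.1404 / 76.3 = 0.00184 cm = 18.4 μm.

18.4 μm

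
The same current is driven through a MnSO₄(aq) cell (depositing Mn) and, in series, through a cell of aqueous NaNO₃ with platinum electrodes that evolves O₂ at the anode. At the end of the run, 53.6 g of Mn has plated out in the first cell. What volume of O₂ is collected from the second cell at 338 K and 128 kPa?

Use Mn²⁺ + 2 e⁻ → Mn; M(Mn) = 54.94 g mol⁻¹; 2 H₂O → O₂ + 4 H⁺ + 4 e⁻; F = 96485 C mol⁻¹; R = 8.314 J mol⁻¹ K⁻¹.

10.7 L

n(Mn) = 53.6 / 54.94 = 0.9756 mol, so n(e⁻) = 2 × 0.9756 = 1.951 mol.
The cells are in series, so the same 1.951 mol of electrons passes through the second cell.
2 H₂O → O₂ + 4 H⁺ + 4 e⁻ — 4 mol e⁻ per mol O₂, so n(O₂) = 1.951/4 = 0.4878 mol.
V = nRT/P = (0.4878 × 8.314 × 338) / (128 × 10³) = 0.0107 m³ = 10.7 L.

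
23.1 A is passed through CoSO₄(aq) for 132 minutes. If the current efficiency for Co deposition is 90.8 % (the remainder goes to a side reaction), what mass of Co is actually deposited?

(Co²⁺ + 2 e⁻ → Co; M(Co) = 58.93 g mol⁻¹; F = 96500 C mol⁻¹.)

Q = I·t = 23.10 × 7920.0 = 183000 C.
n(e⁻) = 183000/96500 = 1.896 mol; theoretically n(Co) = 1.896/2 = 0.9479 mol, m_theo = 55.86 g.
At 90.8 % efficiency, m_actual = 0.908 × 55.86 = 50.7 g.

50.7 g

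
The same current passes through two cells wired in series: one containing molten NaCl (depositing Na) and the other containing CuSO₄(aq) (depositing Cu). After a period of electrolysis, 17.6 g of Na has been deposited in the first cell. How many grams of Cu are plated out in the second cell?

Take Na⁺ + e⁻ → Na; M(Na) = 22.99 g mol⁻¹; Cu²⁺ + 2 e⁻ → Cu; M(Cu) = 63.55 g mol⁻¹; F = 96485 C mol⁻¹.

24.3 g

n(Na) = 17.6 / 22.99 = 0.7656 mol.
Since Na⁺ + e⁻ → Na, n(e⁻) passed = 1 × 0.7656 = 0.7656 mol.
Cells in series carry the same charge, so the same 0.7656 mol of electrons passes through cell 2.
Cu²⁺ + 2 e⁻ → Cu, so n(Cu) = 0.7656 / 2 = 0.3828 mol.
m(Cu) = 0.3828 × 63.55 = 24.3 g.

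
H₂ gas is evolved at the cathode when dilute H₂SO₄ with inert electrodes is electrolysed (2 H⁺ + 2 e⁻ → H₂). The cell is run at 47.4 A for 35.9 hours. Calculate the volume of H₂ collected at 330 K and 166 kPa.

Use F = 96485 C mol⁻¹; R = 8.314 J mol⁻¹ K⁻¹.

Q = I·t = 47.40 A × 129240 s = 6126000 C.
n(e⁻) = Q/F = 6126000 / 96485 = 63.49 mol.
2 electrons are transferred per H₂ molecule, so n(H₂) = 63.49 / 2 = 31.75 mol.
V = nRT/P = (31.75 × 8.314 × 330) / (166 × 10³ Pa) = 0.525 m³ = 525 L.

525 L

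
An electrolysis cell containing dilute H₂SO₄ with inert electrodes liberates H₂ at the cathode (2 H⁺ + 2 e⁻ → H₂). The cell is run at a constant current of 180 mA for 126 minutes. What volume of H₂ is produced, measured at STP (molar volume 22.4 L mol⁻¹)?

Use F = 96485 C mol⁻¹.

Q = I·t = 0.1800 A × 7560.0 s = 1361 C.
n(e⁻) = Q/F = 1361 / 96485 = 0.01410 mol.
2 electrons are transferred per H₂ molecule, so n(H₂) = 0.01410 / 2 = 0.007052 mol.
V = n × V_m = 0.007052 × 22.4 = 0.158 L.

0.158 L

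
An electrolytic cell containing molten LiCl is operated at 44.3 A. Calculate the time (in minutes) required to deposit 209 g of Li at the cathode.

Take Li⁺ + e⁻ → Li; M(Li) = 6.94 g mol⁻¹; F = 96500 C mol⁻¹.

n(Li) = m/M = 209 / 6.94 = 30.12 mol.
Each Li atom requires 1 electron, so n(e⁻) = 1 × 30.12 = 30.12 mol.
Q = n(e⁻)·F = 30.12 × 96500 = 2906000 C.
t = Q/I = 2906000 / 44.30 A = 65600 s = 1090 min.

1090 min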